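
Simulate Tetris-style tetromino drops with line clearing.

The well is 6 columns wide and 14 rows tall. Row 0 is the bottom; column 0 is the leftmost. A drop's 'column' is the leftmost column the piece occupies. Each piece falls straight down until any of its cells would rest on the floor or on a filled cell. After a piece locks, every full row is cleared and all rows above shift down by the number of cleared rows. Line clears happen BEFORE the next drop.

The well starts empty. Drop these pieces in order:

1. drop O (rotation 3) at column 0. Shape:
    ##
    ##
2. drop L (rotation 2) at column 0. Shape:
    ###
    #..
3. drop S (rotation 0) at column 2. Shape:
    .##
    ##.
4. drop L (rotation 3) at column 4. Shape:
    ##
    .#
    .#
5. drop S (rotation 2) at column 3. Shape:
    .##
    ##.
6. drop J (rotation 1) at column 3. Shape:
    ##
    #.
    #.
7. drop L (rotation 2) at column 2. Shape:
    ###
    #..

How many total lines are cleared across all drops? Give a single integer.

Answer: 0

Derivation:
Drop 1: O rot3 at col 0 lands with bottom-row=0; cleared 0 line(s) (total 0); column heights now [2 2 0 0 0 0], max=2
Drop 2: L rot2 at col 0 lands with bottom-row=2; cleared 0 line(s) (total 0); column heights now [4 4 4 0 0 0], max=4
Drop 3: S rot0 at col 2 lands with bottom-row=4; cleared 0 line(s) (total 0); column heights now [4 4 5 6 6 0], max=6
Drop 4: L rot3 at col 4 lands with bottom-row=4; cleared 0 line(s) (total 0); column heights now [4 4 5 6 7 7], max=7
Drop 5: S rot2 at col 3 lands with bottom-row=7; cleared 0 line(s) (total 0); column heights now [4 4 5 8 9 9], max=9
Drop 6: J rot1 at col 3 lands with bottom-row=8; cleared 0 line(s) (total 0); column heights now [4 4 5 11 11 9], max=11
Drop 7: L rot2 at col 2 lands with bottom-row=10; cleared 0 line(s) (total 0); column heights now [4 4 12 12 12 9], max=12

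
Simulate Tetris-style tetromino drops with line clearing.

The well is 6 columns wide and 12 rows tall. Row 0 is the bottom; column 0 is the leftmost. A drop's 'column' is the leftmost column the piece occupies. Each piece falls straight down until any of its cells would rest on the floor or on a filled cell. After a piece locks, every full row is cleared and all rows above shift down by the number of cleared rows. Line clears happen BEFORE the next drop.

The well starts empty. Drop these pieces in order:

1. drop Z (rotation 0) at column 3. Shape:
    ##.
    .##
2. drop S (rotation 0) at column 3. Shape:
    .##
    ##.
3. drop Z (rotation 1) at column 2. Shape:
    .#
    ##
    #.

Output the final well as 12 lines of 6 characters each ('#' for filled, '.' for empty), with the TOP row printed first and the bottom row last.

Drop 1: Z rot0 at col 3 lands with bottom-row=0; cleared 0 line(s) (total 0); column heights now [0 0 0 2 2 1], max=2
Drop 2: S rot0 at col 3 lands with bottom-row=2; cleared 0 line(s) (total 0); column heights now [0 0 0 3 4 4], max=4
Drop 3: Z rot1 at col 2 lands with bottom-row=2; cleared 0 line(s) (total 0); column heights now [0 0 4 5 4 4], max=5

Answer: ......
......
......
......
......
......
......
...#..
..####
..###.
...##.
....##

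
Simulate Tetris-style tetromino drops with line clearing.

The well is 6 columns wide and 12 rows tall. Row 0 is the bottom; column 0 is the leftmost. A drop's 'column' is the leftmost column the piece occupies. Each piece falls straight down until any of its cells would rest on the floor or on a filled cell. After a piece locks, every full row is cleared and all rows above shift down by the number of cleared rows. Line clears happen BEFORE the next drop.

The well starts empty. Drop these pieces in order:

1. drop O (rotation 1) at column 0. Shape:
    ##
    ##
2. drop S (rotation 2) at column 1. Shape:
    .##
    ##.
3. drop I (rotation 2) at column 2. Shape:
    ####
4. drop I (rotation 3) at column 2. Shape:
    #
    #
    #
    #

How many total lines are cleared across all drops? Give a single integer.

Answer: 0

Derivation:
Drop 1: O rot1 at col 0 lands with bottom-row=0; cleared 0 line(s) (total 0); column heights now [2 2 0 0 0 0], max=2
Drop 2: S rot2 at col 1 lands with bottom-row=2; cleared 0 line(s) (total 0); column heights now [2 3 4 4 0 0], max=4
Drop 3: I rot2 at col 2 lands with bottom-row=4; cleared 0 line(s) (total 0); column heights now [2 3 5 5 5 5], max=5
Drop 4: I rot3 at col 2 lands with bottom-row=5; cleared 0 line(s) (total 0); column heights now [2 3 9 5 5 5], max=9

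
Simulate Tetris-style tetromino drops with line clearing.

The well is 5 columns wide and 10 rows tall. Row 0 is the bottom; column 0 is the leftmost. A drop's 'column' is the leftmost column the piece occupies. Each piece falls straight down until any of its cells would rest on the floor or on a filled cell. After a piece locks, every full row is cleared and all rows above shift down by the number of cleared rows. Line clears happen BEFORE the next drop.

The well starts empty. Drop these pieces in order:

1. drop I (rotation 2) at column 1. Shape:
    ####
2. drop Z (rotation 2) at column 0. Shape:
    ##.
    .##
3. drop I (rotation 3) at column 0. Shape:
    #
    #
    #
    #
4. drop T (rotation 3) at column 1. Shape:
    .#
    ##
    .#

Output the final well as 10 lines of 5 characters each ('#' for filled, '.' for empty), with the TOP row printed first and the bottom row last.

Answer: .....
.....
.....
#....
#....
#.#..
###..
###..
.##..
.####

Derivation:
Drop 1: I rot2 at col 1 lands with bottom-row=0; cleared 0 line(s) (total 0); column heights now [0 1 1 1 1], max=1
Drop 2: Z rot2 at col 0 lands with bottom-row=1; cleared 0 line(s) (total 0); column heights now [3 3 2 1 1], max=3
Drop 3: I rot3 at col 0 lands with bottom-row=3; cleared 0 line(s) (total 0); column heights now [7 3 2 1 1], max=7
Drop 4: T rot3 at col 1 lands with bottom-row=2; cleared 0 line(s) (total 0); column heights now [7 4 5 1 1], max=7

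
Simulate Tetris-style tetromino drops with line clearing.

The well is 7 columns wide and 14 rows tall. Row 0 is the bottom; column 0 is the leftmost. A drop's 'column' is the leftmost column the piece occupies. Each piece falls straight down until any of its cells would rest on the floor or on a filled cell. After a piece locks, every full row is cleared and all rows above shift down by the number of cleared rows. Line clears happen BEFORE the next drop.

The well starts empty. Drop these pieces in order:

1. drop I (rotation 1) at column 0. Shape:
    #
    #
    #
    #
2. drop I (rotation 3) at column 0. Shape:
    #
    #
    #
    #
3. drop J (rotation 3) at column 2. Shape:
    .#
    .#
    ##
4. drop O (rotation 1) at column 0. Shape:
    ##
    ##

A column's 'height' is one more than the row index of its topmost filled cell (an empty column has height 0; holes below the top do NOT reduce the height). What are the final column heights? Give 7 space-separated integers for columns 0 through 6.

Drop 1: I rot1 at col 0 lands with bottom-row=0; cleared 0 line(s) (total 0); column heights now [4 0 0 0 0 0 0], max=4
Drop 2: I rot3 at col 0 lands with bottom-row=4; cleared 0 line(s) (total 0); column heights now [8 0 0 0 0 0 0], max=8
Drop 3: J rot3 at col 2 lands with bottom-row=0; cleared 0 line(s) (total 0); column heights now [8 0 1 3 0 0 0], max=8
Drop 4: O rot1 at col 0 lands with bottom-row=8; cleared 0 line(s) (total 0); column heights now [10 10 1 3 0 0 0], max=10

Answer: 10 10 1 3 0 0 0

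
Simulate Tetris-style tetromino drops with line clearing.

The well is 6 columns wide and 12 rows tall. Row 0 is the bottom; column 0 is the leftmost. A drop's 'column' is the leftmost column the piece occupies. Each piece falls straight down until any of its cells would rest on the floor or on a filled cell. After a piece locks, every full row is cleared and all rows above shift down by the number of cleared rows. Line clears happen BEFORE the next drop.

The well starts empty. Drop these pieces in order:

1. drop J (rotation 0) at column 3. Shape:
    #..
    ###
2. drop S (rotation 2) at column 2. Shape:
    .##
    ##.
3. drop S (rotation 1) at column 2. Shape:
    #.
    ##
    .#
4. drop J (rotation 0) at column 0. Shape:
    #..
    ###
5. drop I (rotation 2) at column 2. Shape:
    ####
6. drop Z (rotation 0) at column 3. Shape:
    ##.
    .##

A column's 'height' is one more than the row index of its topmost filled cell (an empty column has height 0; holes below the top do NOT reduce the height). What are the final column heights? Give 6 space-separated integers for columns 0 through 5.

Answer: 9 8 9 11 11 10

Derivation:
Drop 1: J rot0 at col 3 lands with bottom-row=0; cleared 0 line(s) (total 0); column heights now [0 0 0 2 1 1], max=2
Drop 2: S rot2 at col 2 lands with bottom-row=2; cleared 0 line(s) (total 0); column heights now [0 0 3 4 4 1], max=4
Drop 3: S rot1 at col 2 lands with bottom-row=4; cleared 0 line(s) (total 0); column heights now [0 0 7 6 4 1], max=7
Drop 4: J rot0 at col 0 lands with bottom-row=7; cleared 0 line(s) (total 0); column heights now [9 8 8 6 4 1], max=9
Drop 5: I rot2 at col 2 lands with bottom-row=8; cleared 0 line(s) (total 0); column heights now [9 8 9 9 9 9], max=9
Drop 6: Z rot0 at col 3 lands with bottom-row=9; cleared 0 line(s) (total 0); column heights now [9 8 9 11 11 10], max=11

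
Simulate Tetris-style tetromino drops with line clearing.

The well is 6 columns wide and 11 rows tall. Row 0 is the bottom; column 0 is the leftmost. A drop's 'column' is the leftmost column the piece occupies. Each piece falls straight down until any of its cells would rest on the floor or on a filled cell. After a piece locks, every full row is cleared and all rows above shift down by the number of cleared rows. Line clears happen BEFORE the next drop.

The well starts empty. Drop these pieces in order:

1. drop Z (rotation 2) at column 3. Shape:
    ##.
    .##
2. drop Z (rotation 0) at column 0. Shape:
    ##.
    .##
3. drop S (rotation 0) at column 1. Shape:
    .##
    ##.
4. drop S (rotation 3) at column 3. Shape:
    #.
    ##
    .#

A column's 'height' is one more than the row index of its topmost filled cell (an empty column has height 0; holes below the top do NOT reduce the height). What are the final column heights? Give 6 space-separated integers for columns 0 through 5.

Answer: 2 3 4 6 5 1

Derivation:
Drop 1: Z rot2 at col 3 lands with bottom-row=0; cleared 0 line(s) (total 0); column heights now [0 0 0 2 2 1], max=2
Drop 2: Z rot0 at col 0 lands with bottom-row=0; cleared 0 line(s) (total 0); column heights now [2 2 1 2 2 1], max=2
Drop 3: S rot0 at col 1 lands with bottom-row=2; cleared 0 line(s) (total 0); column heights now [2 3 4 4 2 1], max=4
Drop 4: S rot3 at col 3 lands with bottom-row=3; cleared 0 line(s) (total 0); column heights now [2 3 4 6 5 1], max=6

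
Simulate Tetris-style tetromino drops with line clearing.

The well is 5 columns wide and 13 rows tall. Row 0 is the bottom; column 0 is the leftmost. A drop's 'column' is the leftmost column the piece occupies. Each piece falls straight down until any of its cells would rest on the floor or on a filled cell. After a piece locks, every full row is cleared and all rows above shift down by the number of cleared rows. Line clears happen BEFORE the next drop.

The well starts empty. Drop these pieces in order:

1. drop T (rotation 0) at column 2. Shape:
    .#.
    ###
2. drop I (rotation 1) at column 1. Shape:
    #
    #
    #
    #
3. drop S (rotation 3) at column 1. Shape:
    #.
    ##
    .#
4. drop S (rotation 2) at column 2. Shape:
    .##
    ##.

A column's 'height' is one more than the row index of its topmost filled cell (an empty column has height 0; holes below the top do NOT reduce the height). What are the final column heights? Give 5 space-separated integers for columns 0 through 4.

Answer: 0 6 6 7 7

Derivation:
Drop 1: T rot0 at col 2 lands with bottom-row=0; cleared 0 line(s) (total 0); column heights now [0 0 1 2 1], max=2
Drop 2: I rot1 at col 1 lands with bottom-row=0; cleared 0 line(s) (total 0); column heights now [0 4 1 2 1], max=4
Drop 3: S rot3 at col 1 lands with bottom-row=3; cleared 0 line(s) (total 0); column heights now [0 6 5 2 1], max=6
Drop 4: S rot2 at col 2 lands with bottom-row=5; cleared 0 line(s) (total 0); column heights now [0 6 6 7 7], max=7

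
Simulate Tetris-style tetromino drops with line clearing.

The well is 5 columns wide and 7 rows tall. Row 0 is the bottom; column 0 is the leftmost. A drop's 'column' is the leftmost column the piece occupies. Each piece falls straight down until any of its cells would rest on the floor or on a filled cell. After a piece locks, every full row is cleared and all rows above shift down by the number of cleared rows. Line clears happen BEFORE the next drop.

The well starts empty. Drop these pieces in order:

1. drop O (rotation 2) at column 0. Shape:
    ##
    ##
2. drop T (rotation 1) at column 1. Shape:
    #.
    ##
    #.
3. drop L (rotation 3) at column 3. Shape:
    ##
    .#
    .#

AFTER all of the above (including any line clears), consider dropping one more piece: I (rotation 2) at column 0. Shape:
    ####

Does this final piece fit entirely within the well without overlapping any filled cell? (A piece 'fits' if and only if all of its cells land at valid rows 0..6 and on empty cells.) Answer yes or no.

Drop 1: O rot2 at col 0 lands with bottom-row=0; cleared 0 line(s) (total 0); column heights now [2 2 0 0 0], max=2
Drop 2: T rot1 at col 1 lands with bottom-row=2; cleared 0 line(s) (total 0); column heights now [2 5 4 0 0], max=5
Drop 3: L rot3 at col 3 lands with bottom-row=0; cleared 0 line(s) (total 0); column heights now [2 5 4 3 3], max=5
Test piece I rot2 at col 0 (width 4): heights before test = [2 5 4 3 3]; fits = True

Answer: yes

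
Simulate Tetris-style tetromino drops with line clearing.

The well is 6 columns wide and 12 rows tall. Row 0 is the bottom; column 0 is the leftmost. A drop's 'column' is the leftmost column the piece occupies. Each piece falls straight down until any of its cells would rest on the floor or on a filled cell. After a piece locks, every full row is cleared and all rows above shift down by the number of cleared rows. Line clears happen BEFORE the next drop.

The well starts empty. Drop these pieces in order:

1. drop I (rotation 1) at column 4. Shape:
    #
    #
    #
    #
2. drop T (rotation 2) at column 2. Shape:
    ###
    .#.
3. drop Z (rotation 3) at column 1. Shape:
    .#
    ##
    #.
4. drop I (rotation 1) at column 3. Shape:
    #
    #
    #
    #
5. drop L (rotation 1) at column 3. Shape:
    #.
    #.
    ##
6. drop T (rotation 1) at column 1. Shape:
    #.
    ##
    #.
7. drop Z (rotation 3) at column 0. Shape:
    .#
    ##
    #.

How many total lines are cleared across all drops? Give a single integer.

Drop 1: I rot1 at col 4 lands with bottom-row=0; cleared 0 line(s) (total 0); column heights now [0 0 0 0 4 0], max=4
Drop 2: T rot2 at col 2 lands with bottom-row=3; cleared 0 line(s) (total 0); column heights now [0 0 5 5 5 0], max=5
Drop 3: Z rot3 at col 1 lands with bottom-row=4; cleared 0 line(s) (total 0); column heights now [0 6 7 5 5 0], max=7
Drop 4: I rot1 at col 3 lands with bottom-row=5; cleared 0 line(s) (total 0); column heights now [0 6 7 9 5 0], max=9
Drop 5: L rot1 at col 3 lands with bottom-row=9; cleared 0 line(s) (total 0); column heights now [0 6 7 12 10 0], max=12
Drop 6: T rot1 at col 1 lands with bottom-row=6; cleared 0 line(s) (total 0); column heights now [0 9 8 12 10 0], max=12
Drop 7: Z rot3 at col 0 lands with bottom-row=8; cleared 0 line(s) (total 0); column heights now [10 11 8 12 10 0], max=12

Answer: 0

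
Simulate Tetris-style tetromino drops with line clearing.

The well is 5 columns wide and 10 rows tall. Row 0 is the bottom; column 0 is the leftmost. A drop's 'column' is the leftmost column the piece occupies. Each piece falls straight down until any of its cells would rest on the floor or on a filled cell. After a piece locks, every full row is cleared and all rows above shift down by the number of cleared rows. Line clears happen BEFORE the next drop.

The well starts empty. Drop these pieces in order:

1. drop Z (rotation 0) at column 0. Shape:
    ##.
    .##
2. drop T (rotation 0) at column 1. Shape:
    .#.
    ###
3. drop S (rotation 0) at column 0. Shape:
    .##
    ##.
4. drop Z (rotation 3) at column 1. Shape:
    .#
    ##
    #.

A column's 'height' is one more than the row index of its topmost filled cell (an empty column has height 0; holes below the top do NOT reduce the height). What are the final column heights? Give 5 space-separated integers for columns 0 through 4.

Answer: 4 7 8 3 0

Derivation:
Drop 1: Z rot0 at col 0 lands with bottom-row=0; cleared 0 line(s) (total 0); column heights now [2 2 1 0 0], max=2
Drop 2: T rot0 at col 1 lands with bottom-row=2; cleared 0 line(s) (total 0); column heights now [2 3 4 3 0], max=4
Drop 3: S rot0 at col 0 lands with bottom-row=3; cleared 0 line(s) (total 0); column heights now [4 5 5 3 0], max=5
Drop 4: Z rot3 at col 1 lands with bottom-row=5; cleared 0 line(s) (total 0); column heights now [4 7 8 3 0], max=8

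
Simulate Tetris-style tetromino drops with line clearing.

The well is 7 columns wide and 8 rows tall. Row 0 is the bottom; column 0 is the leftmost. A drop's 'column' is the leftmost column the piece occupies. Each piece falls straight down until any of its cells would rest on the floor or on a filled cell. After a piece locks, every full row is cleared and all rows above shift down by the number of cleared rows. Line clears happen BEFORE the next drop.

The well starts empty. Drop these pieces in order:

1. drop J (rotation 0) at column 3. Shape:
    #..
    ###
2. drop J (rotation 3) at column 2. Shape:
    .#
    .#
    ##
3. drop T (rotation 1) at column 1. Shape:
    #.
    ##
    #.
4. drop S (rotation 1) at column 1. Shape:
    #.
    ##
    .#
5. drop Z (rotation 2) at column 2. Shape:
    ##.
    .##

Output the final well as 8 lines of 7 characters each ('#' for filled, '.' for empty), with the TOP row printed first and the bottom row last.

Answer: .......
.###...
.####..
.###...
.###...
.###...
...#...
...###.

Derivation:
Drop 1: J rot0 at col 3 lands with bottom-row=0; cleared 0 line(s) (total 0); column heights now [0 0 0 2 1 1 0], max=2
Drop 2: J rot3 at col 2 lands with bottom-row=2; cleared 0 line(s) (total 0); column heights now [0 0 3 5 1 1 0], max=5
Drop 3: T rot1 at col 1 lands with bottom-row=2; cleared 0 line(s) (total 0); column heights now [0 5 4 5 1 1 0], max=5
Drop 4: S rot1 at col 1 lands with bottom-row=4; cleared 0 line(s) (total 0); column heights now [0 7 6 5 1 1 0], max=7
Drop 5: Z rot2 at col 2 lands with bottom-row=5; cleared 0 line(s) (total 0); column heights now [0 7 7 7 6 1 0], max=7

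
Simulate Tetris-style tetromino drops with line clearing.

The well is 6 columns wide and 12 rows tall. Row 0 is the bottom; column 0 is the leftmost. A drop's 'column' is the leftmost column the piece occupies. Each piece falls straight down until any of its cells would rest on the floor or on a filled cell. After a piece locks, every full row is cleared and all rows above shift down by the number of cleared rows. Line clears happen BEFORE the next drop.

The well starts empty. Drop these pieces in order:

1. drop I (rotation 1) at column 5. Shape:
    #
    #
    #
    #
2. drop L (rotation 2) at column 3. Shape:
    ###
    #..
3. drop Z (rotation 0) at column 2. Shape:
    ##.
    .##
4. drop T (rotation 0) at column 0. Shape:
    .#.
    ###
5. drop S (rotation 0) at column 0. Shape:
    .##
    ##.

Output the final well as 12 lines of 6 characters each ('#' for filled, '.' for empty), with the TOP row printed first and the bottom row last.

Drop 1: I rot1 at col 5 lands with bottom-row=0; cleared 0 line(s) (total 0); column heights now [0 0 0 0 0 4], max=4
Drop 2: L rot2 at col 3 lands with bottom-row=3; cleared 0 line(s) (total 0); column heights now [0 0 0 5 5 5], max=5
Drop 3: Z rot0 at col 2 lands with bottom-row=5; cleared 0 line(s) (total 0); column heights now [0 0 7 7 6 5], max=7
Drop 4: T rot0 at col 0 lands with bottom-row=7; cleared 0 line(s) (total 0); column heights now [8 9 8 7 6 5], max=9
Drop 5: S rot0 at col 0 lands with bottom-row=9; cleared 0 line(s) (total 0); column heights now [10 11 11 7 6 5], max=11

Answer: ......
.##...
##....
.#....
###...
..##..
...##.
...###
...#.#
.....#
.....#
.....#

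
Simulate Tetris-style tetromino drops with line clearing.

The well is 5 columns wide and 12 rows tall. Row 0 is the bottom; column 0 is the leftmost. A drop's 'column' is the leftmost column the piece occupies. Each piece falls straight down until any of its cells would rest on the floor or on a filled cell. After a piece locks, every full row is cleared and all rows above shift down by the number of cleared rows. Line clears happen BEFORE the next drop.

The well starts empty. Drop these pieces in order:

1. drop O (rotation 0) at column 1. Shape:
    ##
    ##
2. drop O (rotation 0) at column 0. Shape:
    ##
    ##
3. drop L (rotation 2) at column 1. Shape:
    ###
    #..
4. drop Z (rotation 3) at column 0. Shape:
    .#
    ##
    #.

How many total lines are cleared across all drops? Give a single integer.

Answer: 0

Derivation:
Drop 1: O rot0 at col 1 lands with bottom-row=0; cleared 0 line(s) (total 0); column heights now [0 2 2 0 0], max=2
Drop 2: O rot0 at col 0 lands with bottom-row=2; cleared 0 line(s) (total 0); column heights now [4 4 2 0 0], max=4
Drop 3: L rot2 at col 1 lands with bottom-row=4; cleared 0 line(s) (total 0); column heights now [4 6 6 6 0], max=6
Drop 4: Z rot3 at col 0 lands with bottom-row=5; cleared 0 line(s) (total 0); column heights now [7 8 6 6 0], max=8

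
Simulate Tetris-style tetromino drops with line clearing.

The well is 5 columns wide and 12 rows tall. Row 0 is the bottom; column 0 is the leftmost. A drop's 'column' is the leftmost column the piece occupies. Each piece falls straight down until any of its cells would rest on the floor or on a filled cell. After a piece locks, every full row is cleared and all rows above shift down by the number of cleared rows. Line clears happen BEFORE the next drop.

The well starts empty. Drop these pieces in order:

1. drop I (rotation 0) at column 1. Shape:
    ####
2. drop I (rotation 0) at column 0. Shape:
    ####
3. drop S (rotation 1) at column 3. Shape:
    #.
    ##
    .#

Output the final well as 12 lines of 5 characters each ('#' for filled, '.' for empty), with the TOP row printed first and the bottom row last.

Drop 1: I rot0 at col 1 lands with bottom-row=0; cleared 0 line(s) (total 0); column heights now [0 1 1 1 1], max=1
Drop 2: I rot0 at col 0 lands with bottom-row=1; cleared 0 line(s) (total 0); column heights now [2 2 2 2 1], max=2
Drop 3: S rot1 at col 3 lands with bottom-row=1; cleared 1 line(s) (total 1); column heights now [0 1 1 3 2], max=3

Answer: .....
.....
.....
.....
.....
.....
.....
.....
.....
...#.
...##
.####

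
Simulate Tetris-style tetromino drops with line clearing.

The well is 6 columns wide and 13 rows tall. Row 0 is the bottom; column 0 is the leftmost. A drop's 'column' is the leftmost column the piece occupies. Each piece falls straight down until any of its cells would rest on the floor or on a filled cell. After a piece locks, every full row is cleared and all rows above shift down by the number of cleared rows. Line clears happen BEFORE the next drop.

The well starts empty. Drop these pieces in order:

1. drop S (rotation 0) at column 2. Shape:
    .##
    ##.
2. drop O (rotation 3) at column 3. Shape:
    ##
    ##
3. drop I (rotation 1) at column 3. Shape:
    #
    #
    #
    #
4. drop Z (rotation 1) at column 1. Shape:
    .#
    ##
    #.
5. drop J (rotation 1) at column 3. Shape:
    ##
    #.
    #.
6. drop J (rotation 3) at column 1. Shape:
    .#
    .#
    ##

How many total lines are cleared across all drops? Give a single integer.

Drop 1: S rot0 at col 2 lands with bottom-row=0; cleared 0 line(s) (total 0); column heights now [0 0 1 2 2 0], max=2
Drop 2: O rot3 at col 3 lands with bottom-row=2; cleared 0 line(s) (total 0); column heights now [0 0 1 4 4 0], max=4
Drop 3: I rot1 at col 3 lands with bottom-row=4; cleared 0 line(s) (total 0); column heights now [0 0 1 8 4 0], max=8
Drop 4: Z rot1 at col 1 lands with bottom-row=0; cleared 0 line(s) (total 0); column heights now [0 2 3 8 4 0], max=8
Drop 5: J rot1 at col 3 lands with bottom-row=8; cleared 0 line(s) (total 0); column heights now [0 2 3 11 11 0], max=11
Drop 6: J rot3 at col 1 lands with bottom-row=3; cleared 0 line(s) (total 0); column heights now [0 4 6 11 11 0], max=11

Answer: 0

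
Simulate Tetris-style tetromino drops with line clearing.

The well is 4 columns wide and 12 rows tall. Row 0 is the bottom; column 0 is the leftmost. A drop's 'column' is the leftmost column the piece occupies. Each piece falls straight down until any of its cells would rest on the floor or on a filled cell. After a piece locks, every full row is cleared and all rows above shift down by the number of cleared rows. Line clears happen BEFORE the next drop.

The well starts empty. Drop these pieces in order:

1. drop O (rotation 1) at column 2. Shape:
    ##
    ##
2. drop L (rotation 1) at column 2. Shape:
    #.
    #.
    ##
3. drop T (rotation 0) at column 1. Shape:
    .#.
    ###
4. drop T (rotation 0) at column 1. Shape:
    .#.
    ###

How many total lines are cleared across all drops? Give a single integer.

Drop 1: O rot1 at col 2 lands with bottom-row=0; cleared 0 line(s) (total 0); column heights now [0 0 2 2], max=2
Drop 2: L rot1 at col 2 lands with bottom-row=2; cleared 0 line(s) (total 0); column heights now [0 0 5 3], max=5
Drop 3: T rot0 at col 1 lands with bottom-row=5; cleared 0 line(s) (total 0); column heights now [0 6 7 6], max=7
Drop 4: T rot0 at col 1 lands with bottom-row=7; cleared 0 line(s) (total 0); column heights now [0 8 9 8], max=9

Answer: 0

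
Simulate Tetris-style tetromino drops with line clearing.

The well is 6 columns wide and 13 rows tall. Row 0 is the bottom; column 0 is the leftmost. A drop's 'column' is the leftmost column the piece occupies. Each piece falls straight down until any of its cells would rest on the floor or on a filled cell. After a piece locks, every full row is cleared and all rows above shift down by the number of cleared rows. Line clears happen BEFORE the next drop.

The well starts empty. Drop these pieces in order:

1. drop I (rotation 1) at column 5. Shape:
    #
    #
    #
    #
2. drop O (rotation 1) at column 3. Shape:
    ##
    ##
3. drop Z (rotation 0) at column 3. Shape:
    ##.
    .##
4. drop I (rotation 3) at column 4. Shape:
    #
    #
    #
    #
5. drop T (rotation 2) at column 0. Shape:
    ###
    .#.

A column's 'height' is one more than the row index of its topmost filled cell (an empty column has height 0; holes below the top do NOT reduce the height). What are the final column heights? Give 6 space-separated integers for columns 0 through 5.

Drop 1: I rot1 at col 5 lands with bottom-row=0; cleared 0 line(s) (total 0); column heights now [0 0 0 0 0 4], max=4
Drop 2: O rot1 at col 3 lands with bottom-row=0; cleared 0 line(s) (total 0); column heights now [0 0 0 2 2 4], max=4
Drop 3: Z rot0 at col 3 lands with bottom-row=4; cleared 0 line(s) (total 0); column heights now [0 0 0 6 6 5], max=6
Drop 4: I rot3 at col 4 lands with bottom-row=6; cleared 0 line(s) (total 0); column heights now [0 0 0 6 10 5], max=10
Drop 5: T rot2 at col 0 lands with bottom-row=0; cleared 1 line(s) (total 1); column heights now [0 1 0 5 9 4], max=9

Answer: 0 1 0 5 9 4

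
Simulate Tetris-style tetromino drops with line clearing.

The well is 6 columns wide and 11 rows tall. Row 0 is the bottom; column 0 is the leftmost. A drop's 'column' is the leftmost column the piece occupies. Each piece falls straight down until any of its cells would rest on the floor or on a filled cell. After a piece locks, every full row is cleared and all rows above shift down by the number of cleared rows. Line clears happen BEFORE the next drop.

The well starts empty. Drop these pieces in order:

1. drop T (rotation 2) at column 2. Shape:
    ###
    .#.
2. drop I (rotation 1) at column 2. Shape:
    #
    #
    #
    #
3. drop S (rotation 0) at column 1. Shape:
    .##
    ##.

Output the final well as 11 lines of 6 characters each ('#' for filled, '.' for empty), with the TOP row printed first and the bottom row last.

Answer: ......
......
......
..##..
.##...
..#...
..#...
..#...
..#...
..###.
...#..

Derivation:
Drop 1: T rot2 at col 2 lands with bottom-row=0; cleared 0 line(s) (total 0); column heights now [0 0 2 2 2 0], max=2
Drop 2: I rot1 at col 2 lands with bottom-row=2; cleared 0 line(s) (total 0); column heights now [0 0 6 2 2 0], max=6
Drop 3: S rot0 at col 1 lands with bottom-row=6; cleared 0 line(s) (total 0); column heights now [0 7 8 8 2 0], max=8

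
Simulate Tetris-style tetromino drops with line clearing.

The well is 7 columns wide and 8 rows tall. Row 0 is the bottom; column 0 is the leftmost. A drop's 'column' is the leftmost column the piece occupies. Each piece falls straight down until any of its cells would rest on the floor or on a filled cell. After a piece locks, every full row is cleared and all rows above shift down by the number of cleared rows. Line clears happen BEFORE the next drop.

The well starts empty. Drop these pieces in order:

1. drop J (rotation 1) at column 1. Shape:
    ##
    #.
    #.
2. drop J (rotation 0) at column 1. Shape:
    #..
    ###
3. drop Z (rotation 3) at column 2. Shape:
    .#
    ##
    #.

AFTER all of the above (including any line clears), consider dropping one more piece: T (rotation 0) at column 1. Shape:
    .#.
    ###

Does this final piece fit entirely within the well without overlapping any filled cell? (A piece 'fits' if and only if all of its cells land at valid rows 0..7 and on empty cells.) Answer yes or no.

Drop 1: J rot1 at col 1 lands with bottom-row=0; cleared 0 line(s) (total 0); column heights now [0 3 3 0 0 0 0], max=3
Drop 2: J rot0 at col 1 lands with bottom-row=3; cleared 0 line(s) (total 0); column heights now [0 5 4 4 0 0 0], max=5
Drop 3: Z rot3 at col 2 lands with bottom-row=4; cleared 0 line(s) (total 0); column heights now [0 5 6 7 0 0 0], max=7
Test piece T rot0 at col 1 (width 3): heights before test = [0 5 6 7 0 0 0]; fits = False

Answer: no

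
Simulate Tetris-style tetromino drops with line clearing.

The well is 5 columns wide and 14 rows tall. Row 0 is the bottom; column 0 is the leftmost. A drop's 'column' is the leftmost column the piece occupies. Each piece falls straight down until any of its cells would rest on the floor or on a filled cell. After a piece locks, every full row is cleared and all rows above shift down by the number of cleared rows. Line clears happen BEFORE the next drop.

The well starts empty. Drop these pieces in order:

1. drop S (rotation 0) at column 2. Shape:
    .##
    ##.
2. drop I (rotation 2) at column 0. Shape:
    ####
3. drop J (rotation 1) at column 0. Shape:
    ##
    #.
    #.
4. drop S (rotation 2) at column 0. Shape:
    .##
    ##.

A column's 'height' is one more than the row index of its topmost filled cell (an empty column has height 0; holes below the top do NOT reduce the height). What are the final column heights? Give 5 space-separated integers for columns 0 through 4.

Answer: 7 8 8 3 2

Derivation:
Drop 1: S rot0 at col 2 lands with bottom-row=0; cleared 0 line(s) (total 0); column heights now [0 0 1 2 2], max=2
Drop 2: I rot2 at col 0 lands with bottom-row=2; cleared 0 line(s) (total 0); column heights now [3 3 3 3 2], max=3
Drop 3: J rot1 at col 0 lands with bottom-row=3; cleared 0 line(s) (total 0); column heights now [6 6 3 3 2], max=6
Drop 4: S rot2 at col 0 lands with bottom-row=6; cleared 0 line(s) (total 0); column heights now [7 8 8 3 2], max=8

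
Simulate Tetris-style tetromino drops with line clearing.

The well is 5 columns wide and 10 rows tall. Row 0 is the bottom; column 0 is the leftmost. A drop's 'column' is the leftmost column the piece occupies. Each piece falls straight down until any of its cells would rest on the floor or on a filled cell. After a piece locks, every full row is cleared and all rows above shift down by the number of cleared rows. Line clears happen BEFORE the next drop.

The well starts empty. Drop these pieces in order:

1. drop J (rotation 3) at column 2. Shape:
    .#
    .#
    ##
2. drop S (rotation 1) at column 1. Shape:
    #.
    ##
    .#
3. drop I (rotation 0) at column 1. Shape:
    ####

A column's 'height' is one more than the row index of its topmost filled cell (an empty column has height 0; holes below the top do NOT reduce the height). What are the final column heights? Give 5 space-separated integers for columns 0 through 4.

Drop 1: J rot3 at col 2 lands with bottom-row=0; cleared 0 line(s) (total 0); column heights now [0 0 1 3 0], max=3
Drop 2: S rot1 at col 1 lands with bottom-row=1; cleared 0 line(s) (total 0); column heights now [0 4 3 3 0], max=4
Drop 3: I rot0 at col 1 lands with bottom-row=4; cleared 0 line(s) (total 0); column heights now [0 5 5 5 5], max=5

Answer: 0 5 5 5 5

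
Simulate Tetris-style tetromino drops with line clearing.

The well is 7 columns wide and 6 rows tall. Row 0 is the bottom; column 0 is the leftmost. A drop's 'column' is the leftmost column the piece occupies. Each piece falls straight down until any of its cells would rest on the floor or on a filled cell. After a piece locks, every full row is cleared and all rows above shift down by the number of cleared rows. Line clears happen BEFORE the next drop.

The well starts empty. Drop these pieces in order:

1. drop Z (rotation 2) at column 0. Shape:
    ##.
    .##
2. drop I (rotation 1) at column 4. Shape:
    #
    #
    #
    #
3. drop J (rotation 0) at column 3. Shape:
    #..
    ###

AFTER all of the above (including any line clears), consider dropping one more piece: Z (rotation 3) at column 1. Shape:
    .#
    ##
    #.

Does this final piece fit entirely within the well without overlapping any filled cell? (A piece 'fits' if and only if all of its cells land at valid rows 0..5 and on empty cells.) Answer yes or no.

Drop 1: Z rot2 at col 0 lands with bottom-row=0; cleared 0 line(s) (total 0); column heights now [2 2 1 0 0 0 0], max=2
Drop 2: I rot1 at col 4 lands with bottom-row=0; cleared 0 line(s) (total 0); column heights now [2 2 1 0 4 0 0], max=4
Drop 3: J rot0 at col 3 lands with bottom-row=4; cleared 0 line(s) (total 0); column heights now [2 2 1 6 5 5 0], max=6
Test piece Z rot3 at col 1 (width 2): heights before test = [2 2 1 6 5 5 0]; fits = True

Answer: yes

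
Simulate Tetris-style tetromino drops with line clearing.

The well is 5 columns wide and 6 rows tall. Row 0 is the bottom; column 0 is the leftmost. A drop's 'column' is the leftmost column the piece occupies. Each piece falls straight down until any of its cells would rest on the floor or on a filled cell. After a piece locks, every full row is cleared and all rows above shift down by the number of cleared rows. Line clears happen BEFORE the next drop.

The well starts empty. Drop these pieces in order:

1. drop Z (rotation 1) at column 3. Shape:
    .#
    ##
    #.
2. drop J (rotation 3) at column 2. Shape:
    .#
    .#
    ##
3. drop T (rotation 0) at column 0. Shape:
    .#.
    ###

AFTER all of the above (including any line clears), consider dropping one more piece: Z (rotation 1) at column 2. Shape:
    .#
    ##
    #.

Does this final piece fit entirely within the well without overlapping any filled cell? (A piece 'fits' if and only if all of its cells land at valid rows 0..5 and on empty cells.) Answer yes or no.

Answer: no

Derivation:
Drop 1: Z rot1 at col 3 lands with bottom-row=0; cleared 0 line(s) (total 0); column heights now [0 0 0 2 3], max=3
Drop 2: J rot3 at col 2 lands with bottom-row=2; cleared 0 line(s) (total 0); column heights now [0 0 3 5 3], max=5
Drop 3: T rot0 at col 0 lands with bottom-row=3; cleared 0 line(s) (total 0); column heights now [4 5 4 5 3], max=5
Test piece Z rot1 at col 2 (width 2): heights before test = [4 5 4 5 3]; fits = False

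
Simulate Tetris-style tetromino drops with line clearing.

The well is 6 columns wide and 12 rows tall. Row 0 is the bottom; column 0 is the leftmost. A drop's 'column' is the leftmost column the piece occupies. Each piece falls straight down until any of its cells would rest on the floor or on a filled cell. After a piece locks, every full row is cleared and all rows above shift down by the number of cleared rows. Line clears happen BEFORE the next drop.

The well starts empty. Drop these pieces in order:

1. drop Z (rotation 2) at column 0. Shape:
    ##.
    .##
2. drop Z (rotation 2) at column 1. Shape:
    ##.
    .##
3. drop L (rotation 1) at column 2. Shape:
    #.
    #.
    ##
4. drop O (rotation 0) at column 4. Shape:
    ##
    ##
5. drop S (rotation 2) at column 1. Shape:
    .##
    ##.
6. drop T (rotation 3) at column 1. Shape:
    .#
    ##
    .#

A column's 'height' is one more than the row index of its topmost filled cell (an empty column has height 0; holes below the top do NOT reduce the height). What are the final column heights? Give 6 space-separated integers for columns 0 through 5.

Drop 1: Z rot2 at col 0 lands with bottom-row=0; cleared 0 line(s) (total 0); column heights now [2 2 1 0 0 0], max=2
Drop 2: Z rot2 at col 1 lands with bottom-row=1; cleared 0 line(s) (total 0); column heights now [2 3 3 2 0 0], max=3
Drop 3: L rot1 at col 2 lands with bottom-row=3; cleared 0 line(s) (total 0); column heights now [2 3 6 4 0 0], max=6
Drop 4: O rot0 at col 4 lands with bottom-row=0; cleared 1 line(s) (total 1); column heights now [0 2 5 3 1 1], max=5
Drop 5: S rot2 at col 1 lands with bottom-row=5; cleared 0 line(s) (total 1); column heights now [0 6 7 7 1 1], max=7
Drop 6: T rot3 at col 1 lands with bottom-row=7; cleared 0 line(s) (total 1); column heights now [0 9 10 7 1 1], max=10

Answer: 0 9 10 7 1 1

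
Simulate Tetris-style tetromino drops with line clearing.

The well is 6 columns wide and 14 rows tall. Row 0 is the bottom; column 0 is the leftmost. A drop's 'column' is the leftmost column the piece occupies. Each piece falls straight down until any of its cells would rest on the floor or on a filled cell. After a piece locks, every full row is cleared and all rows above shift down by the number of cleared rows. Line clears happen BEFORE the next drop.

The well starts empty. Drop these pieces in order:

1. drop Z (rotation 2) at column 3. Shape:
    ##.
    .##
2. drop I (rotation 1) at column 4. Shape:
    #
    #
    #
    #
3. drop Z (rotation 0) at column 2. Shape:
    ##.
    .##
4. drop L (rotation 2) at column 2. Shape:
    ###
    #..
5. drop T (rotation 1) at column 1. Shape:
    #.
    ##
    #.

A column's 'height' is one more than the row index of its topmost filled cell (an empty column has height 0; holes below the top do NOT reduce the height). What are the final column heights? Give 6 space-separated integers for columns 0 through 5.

Drop 1: Z rot2 at col 3 lands with bottom-row=0; cleared 0 line(s) (total 0); column heights now [0 0 0 2 2 1], max=2
Drop 2: I rot1 at col 4 lands with bottom-row=2; cleared 0 line(s) (total 0); column heights now [0 0 0 2 6 1], max=6
Drop 3: Z rot0 at col 2 lands with bottom-row=6; cleared 0 line(s) (total 0); column heights now [0 0 8 8 7 1], max=8
Drop 4: L rot2 at col 2 lands with bottom-row=8; cleared 0 line(s) (total 0); column heights now [0 0 10 10 10 1], max=10
Drop 5: T rot1 at col 1 lands with bottom-row=9; cleared 0 line(s) (total 0); column heights now [0 12 11 10 10 1], max=12

Answer: 0 12 11 10 10 1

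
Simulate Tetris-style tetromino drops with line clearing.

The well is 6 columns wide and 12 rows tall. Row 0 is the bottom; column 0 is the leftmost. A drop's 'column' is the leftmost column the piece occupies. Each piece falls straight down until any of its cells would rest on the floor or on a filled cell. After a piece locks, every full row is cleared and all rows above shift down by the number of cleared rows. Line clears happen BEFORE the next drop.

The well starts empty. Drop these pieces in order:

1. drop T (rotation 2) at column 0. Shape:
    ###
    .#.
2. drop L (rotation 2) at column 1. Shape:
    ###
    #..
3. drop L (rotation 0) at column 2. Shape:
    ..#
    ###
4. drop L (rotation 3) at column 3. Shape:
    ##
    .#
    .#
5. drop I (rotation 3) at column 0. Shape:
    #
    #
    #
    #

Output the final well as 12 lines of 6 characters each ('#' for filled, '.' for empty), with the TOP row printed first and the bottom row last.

Drop 1: T rot2 at col 0 lands with bottom-row=0; cleared 0 line(s) (total 0); column heights now [2 2 2 0 0 0], max=2
Drop 2: L rot2 at col 1 lands with bottom-row=2; cleared 0 line(s) (total 0); column heights now [2 4 4 4 0 0], max=4
Drop 3: L rot0 at col 2 lands with bottom-row=4; cleared 0 line(s) (total 0); column heights now [2 4 5 5 6 0], max=6
Drop 4: L rot3 at col 3 lands with bottom-row=6; cleared 0 line(s) (total 0); column heights now [2 4 5 9 9 0], max=9
Drop 5: I rot3 at col 0 lands with bottom-row=2; cleared 0 line(s) (total 0); column heights now [6 4 5 9 9 0], max=9

Answer: ......
......
......
...##.
....#.
....#.
#...#.
#.###.
####..
##....
###...
.#....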